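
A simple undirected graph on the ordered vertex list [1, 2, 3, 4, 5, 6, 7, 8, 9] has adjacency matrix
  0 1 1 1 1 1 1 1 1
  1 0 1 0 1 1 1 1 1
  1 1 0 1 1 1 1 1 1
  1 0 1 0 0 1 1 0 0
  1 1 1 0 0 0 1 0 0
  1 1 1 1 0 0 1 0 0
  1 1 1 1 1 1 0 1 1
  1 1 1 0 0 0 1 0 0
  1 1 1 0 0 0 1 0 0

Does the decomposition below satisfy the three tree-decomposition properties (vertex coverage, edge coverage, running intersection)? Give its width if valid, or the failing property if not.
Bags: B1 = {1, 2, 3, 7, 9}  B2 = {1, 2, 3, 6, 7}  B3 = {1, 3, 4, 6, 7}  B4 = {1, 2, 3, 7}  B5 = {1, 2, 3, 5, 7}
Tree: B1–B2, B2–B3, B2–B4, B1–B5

A tree decomposition must satisfy three properties: every vertex lies in some bag; for every edge, both endpoints lie together in some bag; and for every vertex, the bags containing it form a connected subtree. Here vertex 8 appears in no bag, so the decomposition is invalid.

No — vertex 8 appears in no bag.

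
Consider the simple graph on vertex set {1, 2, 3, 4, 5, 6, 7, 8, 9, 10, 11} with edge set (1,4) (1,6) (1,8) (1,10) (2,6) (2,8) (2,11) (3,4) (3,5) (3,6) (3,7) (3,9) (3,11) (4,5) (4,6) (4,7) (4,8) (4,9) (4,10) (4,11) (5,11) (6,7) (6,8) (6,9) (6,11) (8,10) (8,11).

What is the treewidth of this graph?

3

A width-3 tree decomposition is:
Bags: B1 = {3, 4, 6, 9}  B2 = {3, 4, 6, 7}  B3 = {3, 4, 6, 11}  B4 = {3, 4, 5, 11}  B5 = {4, 6, 8, 11}  B6 = {1, 4, 6, 8}  B7 = {1, 4, 8, 10}  B8 = {2, 6, 8, 11}
Tree: B1–B2, B1–B3, B3–B4, B3–B5, B5–B6, B6–B7, B5–B8
Each bag holds 4 vertices, so the decomposition has width 3, which upper-bounds the treewidth. On the other hand G contains the 4-clique {2, 6, 8, 11}. A clique must lie in a single bag of any decomposition, so no decomposition can have width below 3. The upper and lower bounds meet at 3, so that is the treewidth.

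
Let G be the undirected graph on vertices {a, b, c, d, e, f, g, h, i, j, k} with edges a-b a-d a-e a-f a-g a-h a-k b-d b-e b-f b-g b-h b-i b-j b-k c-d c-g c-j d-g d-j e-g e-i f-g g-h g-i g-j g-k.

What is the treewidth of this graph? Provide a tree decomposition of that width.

Every bag has size at most 4, so the width is 4 − 1 = 3 and tw(G) ≤ 3. On the other hand G contains the 4-clique {c, d, g, j}. A clique must lie in a single bag of any decomposition, so no decomposition can have width below 3. The upper and lower bounds meet at 3, so that is the treewidth.

Treewidth 3.
One optimal decomposition is:
Bags: B1 = {a, b, g, k}  B2 = {a, b, d, g}  B3 = {a, b, f, g}  B4 = {a, b, e, g}  B5 = {b, d, g, j}  B6 = {b, e, g, i}  B7 = {c, d, g, j}  B8 = {a, b, g, h}
Tree: B1–B2, B2–B3, B2–B4, B2–B5, B4–B6, B5–B7, B2–B8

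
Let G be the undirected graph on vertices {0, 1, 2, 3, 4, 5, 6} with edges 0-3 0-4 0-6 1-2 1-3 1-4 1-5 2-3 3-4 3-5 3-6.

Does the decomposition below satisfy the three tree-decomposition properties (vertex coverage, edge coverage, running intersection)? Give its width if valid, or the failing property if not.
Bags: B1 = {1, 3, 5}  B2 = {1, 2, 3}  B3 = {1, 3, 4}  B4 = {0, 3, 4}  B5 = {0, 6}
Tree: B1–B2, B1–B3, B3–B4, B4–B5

A tree decomposition must satisfy three properties: every vertex lies in some bag; for every edge, both endpoints lie together in some bag; and for every vertex, the bags containing it form a connected subtree. Here edge (3,6) lies in no bag, so the decomposition is invalid.

No — edge (3,6) lies in no bag.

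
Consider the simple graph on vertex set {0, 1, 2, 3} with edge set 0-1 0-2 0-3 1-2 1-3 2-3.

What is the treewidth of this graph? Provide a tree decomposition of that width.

With just one bag of size 4, the width is 4 − 1 = 3, so tw(G) ≤ 3. On the other hand G contains the 4-clique {0, 1, 2, 3}. A clique must lie in a single bag of any decomposition, so no decomposition can have width below 3. Hence tw(G) = 3 exactly.

Treewidth 3.
One such decomposition:
Bags: B1 = {0, 1, 2, 3}
Tree: (single bag)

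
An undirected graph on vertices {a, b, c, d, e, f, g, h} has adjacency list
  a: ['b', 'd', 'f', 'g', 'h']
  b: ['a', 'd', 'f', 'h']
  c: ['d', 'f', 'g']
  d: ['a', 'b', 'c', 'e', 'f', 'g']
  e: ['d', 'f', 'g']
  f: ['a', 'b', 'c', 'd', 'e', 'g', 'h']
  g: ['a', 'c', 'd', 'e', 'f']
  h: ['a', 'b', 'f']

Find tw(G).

A width-3 tree decomposition is:
Bags: B1 = {a, d, f, g}  B2 = {c, d, f, g}  B3 = {d, e, f, g}  B4 = {a, b, d, f}  B5 = {a, b, f, h}
Tree: B1–B2, B2–B3, B1–B4, B4–B5
Every bag has size at most 4, so the width is 4 − 1 = 3 and tw(G) ≤ 3. On the other hand G contains the 4-clique {d, e, f, g}. A clique must lie in a single bag of any decomposition, so no decomposition can have width below 3. Hence tw(G) = 3 exactly.

3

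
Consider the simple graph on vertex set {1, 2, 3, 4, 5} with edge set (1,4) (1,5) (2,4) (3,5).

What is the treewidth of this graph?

1

A width-1 tree decomposition is:
Bags: B1 = {1, 5}  B2 = {3, 5}  B3 = {1, 4}  B4 = {2, 4}
Tree: B1–B2, B1–B3, B3–B4
Every bag has size at most 2, so the width is 2 − 1 = 1 and tw(G) ≤ 1. Any graph with an edge has treewidth ≥ 1, and G has the edge 1–5. Hence tw(G) = 1 exactly.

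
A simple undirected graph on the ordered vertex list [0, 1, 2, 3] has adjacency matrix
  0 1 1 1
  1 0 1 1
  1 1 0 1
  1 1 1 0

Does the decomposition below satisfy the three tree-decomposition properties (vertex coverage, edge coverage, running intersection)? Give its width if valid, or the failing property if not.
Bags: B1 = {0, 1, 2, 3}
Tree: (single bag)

Every vertex of G appears in some bag (union = {0, 1, 2, 3}); every edge is covered by a bag; and for each vertex v the set of bags containing v is connected in the bag tree. The decomposition is therefore valid. The largest bag has 4 vertices, so the width is 3.

Yes; width 3.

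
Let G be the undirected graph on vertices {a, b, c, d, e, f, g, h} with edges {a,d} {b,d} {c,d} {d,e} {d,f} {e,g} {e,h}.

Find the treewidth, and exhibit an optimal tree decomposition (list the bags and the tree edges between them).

Treewidth 1.
Bags: B1 = {e, h}  B2 = {d, e}  B3 = {d, f}  B4 = {e, g}  B5 = {b, d}  B6 = {a, d}  B7 = {c, d}
Tree: B1–B2, B2–B3, B2–B4, B2–B5, B5–B6, B6–B7

The largest bag has 2 vertices, giving width 1; this decomposition certifies tw(G) ≤ 1. Since G has at least one edge (e.g. e–h), it is not an edgeless graph, so tw(G) ≥ 1. Hence tw(G) = 1 exactly.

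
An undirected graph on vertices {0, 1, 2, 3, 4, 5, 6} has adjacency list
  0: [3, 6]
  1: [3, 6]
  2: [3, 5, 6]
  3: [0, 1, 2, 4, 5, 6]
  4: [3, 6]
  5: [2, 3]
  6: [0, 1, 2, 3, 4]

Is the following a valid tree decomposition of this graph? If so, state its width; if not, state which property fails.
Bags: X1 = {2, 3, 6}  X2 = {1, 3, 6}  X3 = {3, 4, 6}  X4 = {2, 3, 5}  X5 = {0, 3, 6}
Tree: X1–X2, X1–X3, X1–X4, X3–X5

Yes; width 2.

Every vertex of G appears in some bag (union = {0, 1, 2, 3, 4, 5, 6}); every edge is covered by a bag; and for each vertex v the set of bags containing v is connected in the bag tree. The decomposition is therefore valid. The largest bag has 3 vertices, so the width is 2.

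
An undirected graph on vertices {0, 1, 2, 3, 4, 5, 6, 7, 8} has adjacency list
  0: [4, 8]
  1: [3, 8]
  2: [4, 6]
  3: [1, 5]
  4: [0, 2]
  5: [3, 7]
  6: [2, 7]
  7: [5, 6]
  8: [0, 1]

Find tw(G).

2

A width-2 tree decomposition is:
Bags: B1 = {0, 1, 8}  B2 = {0, 1, 3}  B3 = {0, 3, 5}  B4 = {0, 5, 7}  B5 = {0, 6, 7}  B6 = {0, 2, 6}  B7 = {0, 2, 4}
Tree: B1–B2, B2–B3, B3–B4, B4–B5, B5–B6, B6–B7
The largest bag has 3 vertices, giving width 2; this decomposition certifies tw(G) ≤ 2. The edges 0–8–1–3–5–7–6–2–4–0 form a cycle, so G is not a tree and its treewidth is at least 2. Combining the bounds, tw(G) = 2.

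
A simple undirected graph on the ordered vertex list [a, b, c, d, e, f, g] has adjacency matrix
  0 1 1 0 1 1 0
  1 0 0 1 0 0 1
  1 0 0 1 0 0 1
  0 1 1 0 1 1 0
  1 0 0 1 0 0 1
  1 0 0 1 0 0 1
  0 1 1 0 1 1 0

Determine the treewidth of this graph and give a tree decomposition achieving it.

Every bag has size at most 4, so the width is 4 − 1 = 3 and tw(G) ≤ 3. For the lower bound: the 4 vertex sets {f,g}, {d,e}, {a}, {c} are disjoint, each induces a connected subgraph, and every pair is joined by at least one edge of G. Contracting each set to a single vertex therefore yields K_{4} as a minor, and since treewidth is minor-monotone, tw(G) ≥ tw(K_{4}) = 3. Hence tw(G) = 3 exactly.

Treewidth 3.
One such decomposition:
Bags: B1 = {a, d, f, g}  B2 = {a, d, e, g}  B3 = {a, c, d, g}  B4 = {a, b, d, g}
Tree: B1–B2, B2–B3, B3–B4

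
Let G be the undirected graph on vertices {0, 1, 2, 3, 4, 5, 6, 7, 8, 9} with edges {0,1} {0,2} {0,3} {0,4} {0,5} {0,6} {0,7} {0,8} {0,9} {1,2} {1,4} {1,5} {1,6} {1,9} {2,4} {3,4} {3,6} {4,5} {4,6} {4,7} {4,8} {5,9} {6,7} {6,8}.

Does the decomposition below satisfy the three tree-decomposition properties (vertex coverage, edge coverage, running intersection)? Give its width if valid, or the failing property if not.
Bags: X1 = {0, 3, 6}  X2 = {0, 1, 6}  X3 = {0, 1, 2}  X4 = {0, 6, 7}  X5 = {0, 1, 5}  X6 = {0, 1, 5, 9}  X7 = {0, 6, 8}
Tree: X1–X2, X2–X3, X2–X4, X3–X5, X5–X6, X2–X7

No — vertex 4 appears in no bag.

A tree decomposition must satisfy three properties: every vertex lies in some bag; for every edge, both endpoints lie together in some bag; and for every vertex, the bags containing it form a connected subtree. Here vertex 4 appears in no bag, so the decomposition is invalid.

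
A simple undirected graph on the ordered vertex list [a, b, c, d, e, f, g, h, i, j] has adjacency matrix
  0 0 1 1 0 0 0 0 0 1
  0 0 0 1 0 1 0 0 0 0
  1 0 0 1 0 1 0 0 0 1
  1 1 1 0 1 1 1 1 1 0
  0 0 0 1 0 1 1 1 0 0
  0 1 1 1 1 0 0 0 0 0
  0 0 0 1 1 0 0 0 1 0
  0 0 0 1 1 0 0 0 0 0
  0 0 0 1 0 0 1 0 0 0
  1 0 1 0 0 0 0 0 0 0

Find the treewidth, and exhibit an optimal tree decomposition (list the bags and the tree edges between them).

Each bag holds 3 vertices, so the decomposition has width 2, which upper-bounds the treewidth. Conversely, {d, e, f} is a clique of size 3, and the vertices of any clique must share a bag in every tree decomposition; so some bag has ≥ 3 vertices and tw(G) ≥ 2. Hence tw(G) = 2 exactly.

Treewidth 2.
One such decomposition:
Bags: B1 = {d, e, f}  B2 = {c, d, f}  B3 = {d, e, g}  B4 = {b, d, f}  B5 = {a, c, d}  B6 = {a, c, j}  B7 = {d, e, h}  B8 = {d, g, i}
Tree: B1–B2, B1–B3, B2–B4, B2–B5, B5–B6, B1–B7, B3–B8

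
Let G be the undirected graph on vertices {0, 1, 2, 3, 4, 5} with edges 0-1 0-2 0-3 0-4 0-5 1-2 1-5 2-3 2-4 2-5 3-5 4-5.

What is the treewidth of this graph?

A width-3 tree decomposition is:
Bags: B1 = {0, 1, 2, 5}  B2 = {0, 2, 3, 5}  B3 = {0, 2, 4, 5}
Tree: B1–B2, B1–B3
Each bag holds 4 vertices, so the decomposition has width 3, which upper-bounds the treewidth. On the other hand G contains the 4-clique {0, 1, 2, 5}. A clique must lie in a single bag of any decomposition, so no decomposition can have width below 3. Hence tw(G) = 3 exactly.

3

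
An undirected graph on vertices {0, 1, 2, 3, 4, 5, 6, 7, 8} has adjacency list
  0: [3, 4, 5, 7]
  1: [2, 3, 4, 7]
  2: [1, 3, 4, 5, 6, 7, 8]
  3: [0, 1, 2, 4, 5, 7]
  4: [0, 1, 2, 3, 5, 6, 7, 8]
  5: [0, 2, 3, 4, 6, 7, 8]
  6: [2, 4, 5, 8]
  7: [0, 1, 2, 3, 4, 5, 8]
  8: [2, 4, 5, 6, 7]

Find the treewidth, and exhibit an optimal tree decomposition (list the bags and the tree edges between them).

Treewidth 4.
One optimal decomposition is:
Bags: B1 = {2, 3, 4, 5, 7}  B2 = {2, 4, 5, 7, 8}  B3 = {2, 4, 5, 6, 8}  B4 = {1, 2, 3, 4, 7}  B5 = {0, 3, 4, 5, 7}
Tree: B1–B2, B2–B3, B1–B4, B1–B5

The largest bag has 5 vertices, giving width 4; this decomposition certifies tw(G) ≤ 4. Conversely, {0, 3, 4, 5, 7} is a clique of size 5, and the vertices of any clique must share a bag in every tree decomposition; so some bag has ≥ 5 vertices and tw(G) ≥ 4. Combining the bounds, tw(G) = 4.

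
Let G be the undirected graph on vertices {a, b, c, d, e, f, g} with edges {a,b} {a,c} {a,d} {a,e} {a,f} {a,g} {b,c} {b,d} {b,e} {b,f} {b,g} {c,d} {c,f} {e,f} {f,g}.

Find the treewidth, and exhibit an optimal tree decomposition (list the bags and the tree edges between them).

Each bag holds 4 vertices, so the decomposition has width 3, which upper-bounds the treewidth. Conversely, {a, b, c, d} is a clique of size 4, and the vertices of any clique must share a bag in every tree decomposition; so some bag has ≥ 4 vertices and tw(G) ≥ 3. Hence tw(G) = 3 exactly.

Treewidth 3.
One optimal decomposition is:
Bags: B1 = {a, b, f, g}  B2 = {a, b, c, f}  B3 = {a, b, c, d}  B4 = {a, b, e, f}
Tree: B1–B2, B2–B3, B2–B4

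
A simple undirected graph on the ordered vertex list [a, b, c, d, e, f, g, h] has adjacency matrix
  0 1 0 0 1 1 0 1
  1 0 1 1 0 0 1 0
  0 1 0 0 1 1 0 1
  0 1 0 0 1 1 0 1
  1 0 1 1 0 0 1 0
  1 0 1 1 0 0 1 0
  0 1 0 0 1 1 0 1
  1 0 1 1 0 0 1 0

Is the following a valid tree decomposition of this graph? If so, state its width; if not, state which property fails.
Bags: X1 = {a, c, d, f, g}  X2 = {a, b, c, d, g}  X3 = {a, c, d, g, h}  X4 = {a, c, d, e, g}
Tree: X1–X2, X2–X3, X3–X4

Yes; width 4.

Every vertex of G appears in some bag (union = {a, b, c, d, e, f, g, h}); every edge is covered by a bag; and for each vertex v the set of bags containing v is connected in the bag tree. The decomposition is therefore valid. The largest bag has 5 vertices, so the width is 4.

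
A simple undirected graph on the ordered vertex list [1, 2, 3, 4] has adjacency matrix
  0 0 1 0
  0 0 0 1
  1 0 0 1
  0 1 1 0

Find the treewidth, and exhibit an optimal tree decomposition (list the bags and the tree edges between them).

Each bag holds 2 vertices, so the decomposition has width 1, which upper-bounds the treewidth. G has an edge, so its treewidth is at least 1. Combining the bounds, tw(G) = 1.

Treewidth 1.
Bags: B1 = {2, 4}  B2 = {3, 4}  B3 = {1, 3}
Tree: B1–B2, B2–B3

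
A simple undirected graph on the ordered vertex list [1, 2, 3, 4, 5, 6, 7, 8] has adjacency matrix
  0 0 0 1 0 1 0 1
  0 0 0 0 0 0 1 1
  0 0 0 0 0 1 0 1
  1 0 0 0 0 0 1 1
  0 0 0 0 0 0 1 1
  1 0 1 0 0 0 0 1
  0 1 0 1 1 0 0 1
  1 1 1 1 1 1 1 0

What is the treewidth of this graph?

A width-2 tree decomposition is:
Bags: B1 = {1, 6, 8}  B2 = {1, 4, 8}  B3 = {4, 7, 8}  B4 = {3, 6, 8}  B5 = {5, 7, 8}  B6 = {2, 7, 8}
Tree: B1–B2, B2–B3, B1–B4, B3–B5, B3–B6
Every bag has size at most 3, so the width is 3 − 1 = 2 and tw(G) ≤ 2. Conversely, {1, 4, 8} is a clique of size 3, and the vertices of any clique must share a bag in every tree decomposition; so some bag has ≥ 3 vertices and tw(G) ≥ 2. Hence tw(G) = 2 exactly.

2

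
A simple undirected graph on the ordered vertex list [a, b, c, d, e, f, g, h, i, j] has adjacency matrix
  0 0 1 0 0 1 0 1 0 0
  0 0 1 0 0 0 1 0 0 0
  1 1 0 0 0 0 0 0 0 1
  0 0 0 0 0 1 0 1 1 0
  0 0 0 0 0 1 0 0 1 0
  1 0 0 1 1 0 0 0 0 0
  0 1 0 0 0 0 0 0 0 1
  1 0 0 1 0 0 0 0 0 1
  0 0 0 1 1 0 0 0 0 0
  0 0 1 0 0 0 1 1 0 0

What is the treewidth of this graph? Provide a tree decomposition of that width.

Each bag holds 3 vertices, so the decomposition has width 2, which upper-bounds the treewidth. Since i–e–f–d–i is a cycle in G, G is not acyclic. Forests are exactly the graphs of treewidth ≤ 1, so tw(G) ≥ 2. The upper and lower bounds meet at 2, so that is the treewidth.

Treewidth 2.
One such decomposition:
Bags: B1 = {d, e, i}  B2 = {d, e, f}  B3 = {d, f, h}  B4 = {a, f, h}  B5 = {a, h, j}  B6 = {a, c, j}  B7 = {c, g, j}  B8 = {b, c, g}
Tree: B1–B2, B2–B3, B3–B4, B4–B5, B5–B6, B6–B7, B7–B8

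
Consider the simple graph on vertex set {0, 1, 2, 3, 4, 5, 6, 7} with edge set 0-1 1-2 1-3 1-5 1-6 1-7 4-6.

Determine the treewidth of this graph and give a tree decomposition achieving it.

Treewidth 1.
Bags: B1 = {1, 6}  B2 = {4, 6}  B3 = {1, 7}  B4 = {1, 2}  B5 = {1, 5}  B6 = {1, 3}  B7 = {0, 1}
Tree: B1–B2, B1–B3, B3–B4, B3–B5, B3–B6, B4–B7

The largest bag has 2 vertices, giving width 1; this decomposition certifies tw(G) ≤ 1. G has an edge, so its treewidth is at least 1. Therefore the treewidth is 1.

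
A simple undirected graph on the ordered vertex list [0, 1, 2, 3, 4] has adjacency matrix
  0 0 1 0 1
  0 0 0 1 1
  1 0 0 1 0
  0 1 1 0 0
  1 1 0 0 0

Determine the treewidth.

2

A width-2 tree decomposition is:
Bags: B1 = {0, 2, 4}  B2 = {2, 3, 4}  B3 = {1, 3, 4}
Tree: B1–B2, B2–B3
The largest bag has 3 vertices, giving width 2; this decomposition certifies tw(G) ≤ 2. Since 4–0–2–3–1–4 is a cycle in G, G is not acyclic. Forests are exactly the graphs of treewidth ≤ 1, so tw(G) ≥ 2. Combining the bounds, tw(G) = 2.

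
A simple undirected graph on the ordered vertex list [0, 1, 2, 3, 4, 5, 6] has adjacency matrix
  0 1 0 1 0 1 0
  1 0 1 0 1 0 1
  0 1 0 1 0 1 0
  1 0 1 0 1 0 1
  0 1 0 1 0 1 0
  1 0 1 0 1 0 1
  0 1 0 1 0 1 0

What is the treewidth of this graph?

3

A width-3 tree decomposition is:
Bags: B1 = {0, 1, 3, 5}  B2 = {1, 3, 5, 6}  B3 = {1, 2, 3, 5}  B4 = {1, 3, 4, 5}
Tree: B1–B2, B2–B3, B3–B4
The largest bag has 4 vertices, giving width 3; this decomposition certifies tw(G) ≤ 3. For the lower bound: the 4 vertex sets {0,5}, {1,6}, {3}, {2} are disjoint, each induces a connected subgraph, and every pair is joined by at least one edge of G. Contracting each set to a single vertex therefore yields K_{4} as a minor, and since treewidth is minor-monotone, tw(G) ≥ tw(K_{4}) = 3. The upper and lower bounds meet at 3, so that is the treewidth.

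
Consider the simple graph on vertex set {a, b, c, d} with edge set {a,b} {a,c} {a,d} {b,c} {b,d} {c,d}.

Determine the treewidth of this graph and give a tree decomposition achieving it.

Treewidth 3.
Bags: B1 = {a, b, c, d}
Tree: (single bag)

With just one bag of size 4, the width is 4 − 1 = 3, so tw(G) ≤ 3. For the lower bound, the 4 vertices {a, b, c, d} are pairwise adjacent, and any tree decomposition puts a clique entirely inside one bag — forcing width ≥ 3. Hence tw(G) = 3 exactly.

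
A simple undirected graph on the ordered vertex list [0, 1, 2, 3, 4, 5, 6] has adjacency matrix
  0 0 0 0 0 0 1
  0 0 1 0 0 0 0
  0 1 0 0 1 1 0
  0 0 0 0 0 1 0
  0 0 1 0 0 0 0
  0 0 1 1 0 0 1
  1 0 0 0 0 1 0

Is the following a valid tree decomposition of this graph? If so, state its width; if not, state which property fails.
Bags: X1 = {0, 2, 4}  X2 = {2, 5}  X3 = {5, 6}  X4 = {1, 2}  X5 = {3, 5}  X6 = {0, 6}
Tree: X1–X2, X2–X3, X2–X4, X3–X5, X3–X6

A tree decomposition must satisfy three properties: every vertex lies in some bag; for every edge, both endpoints lie together in some bag; and for every vertex, the bags containing it form a connected subtree. Here bags containing vertex 0 are not connected in the tree, so the decomposition is invalid.

No — bags containing vertex 0 are not connected in the tree.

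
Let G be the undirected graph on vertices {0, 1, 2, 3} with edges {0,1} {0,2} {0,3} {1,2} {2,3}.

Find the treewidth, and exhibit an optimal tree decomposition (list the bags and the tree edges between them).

Treewidth 2.
Bags: B1 = {0, 2, 3}  B2 = {0, 1, 2}
Tree: B1–B2

Every bag has size at most 3, so the width is 3 − 1 = 2 and tw(G) ≤ 2. Conversely, {0, 1, 2} is a clique of size 3, and the vertices of any clique must share a bag in every tree decomposition; so some bag has ≥ 3 vertices and tw(G) ≥ 2. Therefore the treewidth is 2.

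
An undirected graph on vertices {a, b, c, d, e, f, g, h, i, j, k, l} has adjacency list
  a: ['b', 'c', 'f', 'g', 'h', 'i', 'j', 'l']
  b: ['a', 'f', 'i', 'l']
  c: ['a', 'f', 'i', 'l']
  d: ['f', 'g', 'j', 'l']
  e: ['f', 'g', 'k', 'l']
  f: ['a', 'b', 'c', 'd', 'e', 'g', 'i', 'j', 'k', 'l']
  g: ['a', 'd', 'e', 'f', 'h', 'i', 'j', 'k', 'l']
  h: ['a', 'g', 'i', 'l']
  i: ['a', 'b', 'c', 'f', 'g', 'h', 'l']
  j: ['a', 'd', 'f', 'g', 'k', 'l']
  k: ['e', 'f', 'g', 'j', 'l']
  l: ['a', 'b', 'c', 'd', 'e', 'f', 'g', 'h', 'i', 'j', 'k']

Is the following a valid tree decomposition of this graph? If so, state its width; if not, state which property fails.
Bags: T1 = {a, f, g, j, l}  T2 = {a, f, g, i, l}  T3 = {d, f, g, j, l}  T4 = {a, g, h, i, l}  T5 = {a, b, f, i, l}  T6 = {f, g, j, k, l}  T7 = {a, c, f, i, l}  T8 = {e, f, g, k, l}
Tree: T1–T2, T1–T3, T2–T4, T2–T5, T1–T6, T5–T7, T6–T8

Vertex coverage: the bags together contain {a, b, c, d, e, f, g, h, i, j, k, l}, the full vertex set. Edge coverage: each edge of G has both endpoints in at least one bag. Running intersection: for every vertex, the bags containing it form a connected subtree. All three properties hold, so this is a valid tree decomposition of width max|bag| − 1 = 4, and hence tw(G) ≤ 4.

Yes; width 4.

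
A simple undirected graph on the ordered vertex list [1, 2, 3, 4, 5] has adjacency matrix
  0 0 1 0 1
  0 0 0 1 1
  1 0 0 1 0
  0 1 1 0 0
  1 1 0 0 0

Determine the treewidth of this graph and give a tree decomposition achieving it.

Treewidth 2.
One optimal decomposition is:
Bags: B1 = {1, 3, 4}  B2 = {1, 2, 4}  B3 = {1, 2, 5}
Tree: B1–B2, B2–B3

The largest bag has 3 vertices, giving width 2; this decomposition certifies tw(G) ≤ 2. Since 1–3–4–2–5–1 is a cycle in G, G is not acyclic. Forests are exactly the graphs of treewidth ≤ 1, so tw(G) ≥ 2. The upper and lower bounds meet at 2, so that is the treewidth.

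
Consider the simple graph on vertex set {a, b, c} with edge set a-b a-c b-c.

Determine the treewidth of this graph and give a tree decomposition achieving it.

With just one bag of size 3, the width is 3 − 1 = 2, so tw(G) ≤ 2. Conversely, {a, b, c} is a clique of size 3, and the vertices of any clique must share a bag in every tree decomposition; so some bag has ≥ 3 vertices and tw(G) ≥ 2. Combining the bounds, tw(G) = 2.

Treewidth 2.
Bags: B1 = {a, b, c}
Tree: (single bag)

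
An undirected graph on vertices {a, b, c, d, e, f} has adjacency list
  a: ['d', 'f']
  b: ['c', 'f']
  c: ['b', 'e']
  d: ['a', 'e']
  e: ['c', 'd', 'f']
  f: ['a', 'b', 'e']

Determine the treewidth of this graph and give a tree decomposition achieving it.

The largest bag has 3 vertices, giving width 2; this decomposition certifies tw(G) ≤ 2. The edges d–a–f–e–d form a cycle, so G is not a tree and its treewidth is at least 2. Therefore the treewidth is 2.

Treewidth 2.
One such decomposition:
Bags: B1 = {a, d, e}  B2 = {a, e, f}  B3 = {c, e, f}  B4 = {b, c, f}
Tree: B1–B2, B2–B3, B3–B4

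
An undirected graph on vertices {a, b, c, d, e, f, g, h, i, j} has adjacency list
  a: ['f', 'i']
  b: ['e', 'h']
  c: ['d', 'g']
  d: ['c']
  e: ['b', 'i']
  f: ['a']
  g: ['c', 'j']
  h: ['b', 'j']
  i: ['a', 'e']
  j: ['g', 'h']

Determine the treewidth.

A width-1 tree decomposition is:
Bags: B1 = {a, f}  B2 = {a, i}  B3 = {e, i}  B4 = {b, e}  B5 = {b, h}  B6 = {h, j}  B7 = {g, j}  B8 = {c, g}  B9 = {c, d}
Tree: B1–B2, B2–B3, B3–B4, B4–B5, B5–B6, B6–B7, B7–B8, B8–B9
The largest bag has 2 vertices, giving width 1; this decomposition certifies tw(G) ≤ 1. Any graph with an edge has treewidth ≥ 1, and G has the edge f–a. The upper and lower bounds meet at 1, so that is the treewidth.

1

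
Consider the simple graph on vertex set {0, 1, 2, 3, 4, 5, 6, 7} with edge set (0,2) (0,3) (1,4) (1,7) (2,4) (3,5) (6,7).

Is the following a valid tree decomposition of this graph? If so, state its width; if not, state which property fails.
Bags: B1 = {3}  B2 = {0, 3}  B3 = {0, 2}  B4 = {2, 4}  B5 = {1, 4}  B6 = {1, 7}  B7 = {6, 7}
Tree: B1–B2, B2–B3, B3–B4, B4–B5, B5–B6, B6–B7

A tree decomposition must satisfy three properties: every vertex lies in some bag; for every edge, both endpoints lie together in some bag; and for every vertex, the bags containing it form a connected subtree. Here vertex 5 appears in no bag, so the decomposition is invalid.

No — vertex 5 appears in no bag.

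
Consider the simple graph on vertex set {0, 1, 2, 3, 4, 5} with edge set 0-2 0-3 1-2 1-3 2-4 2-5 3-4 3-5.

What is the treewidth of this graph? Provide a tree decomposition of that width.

Every bag has size at most 3, so the width is 3 − 1 = 2 and tw(G) ≤ 2. The edges 3–1–2–5–3 form a cycle, so G is not a tree and its treewidth is at least 2. Therefore the treewidth is 2.

Treewidth 2.
One such decomposition:
Bags: B1 = {1, 2, 3}  B2 = {2, 3, 5}  B3 = {0, 2, 3}  B4 = {2, 3, 4}
Tree: B1–B2, B2–B3, B3–B4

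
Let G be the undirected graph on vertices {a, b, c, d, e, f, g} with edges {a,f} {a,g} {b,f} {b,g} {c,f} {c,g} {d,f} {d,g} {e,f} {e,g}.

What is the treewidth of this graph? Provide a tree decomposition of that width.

Treewidth 2.
One such decomposition:
Bags: B1 = {c, f, g}  B2 = {b, f, g}  B3 = {a, f, g}  B4 = {e, f, g}  B5 = {d, f, g}
Tree: B1–B2, B2–B3, B3–B4, B4–B5

The largest bag has 3 vertices, giving width 2; this decomposition certifies tw(G) ≤ 2. The edges f–c–g–b–f form a cycle, so G is not a tree and its treewidth is at least 2. Therefore the treewidth is 2.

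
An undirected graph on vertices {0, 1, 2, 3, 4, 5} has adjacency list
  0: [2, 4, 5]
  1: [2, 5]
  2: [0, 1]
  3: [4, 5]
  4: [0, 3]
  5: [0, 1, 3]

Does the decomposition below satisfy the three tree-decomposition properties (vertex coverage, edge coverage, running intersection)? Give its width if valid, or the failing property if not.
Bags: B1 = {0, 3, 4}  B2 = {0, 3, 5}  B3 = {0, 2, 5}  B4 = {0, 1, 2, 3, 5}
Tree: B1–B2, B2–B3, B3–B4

No — bags containing vertex 3 are not connected in the tree.

A tree decomposition must satisfy three properties: every vertex lies in some bag; for every edge, both endpoints lie together in some bag; and for every vertex, the bags containing it form a connected subtree. Here bags containing vertex 3 are not connected in the tree, so the decomposition is invalid.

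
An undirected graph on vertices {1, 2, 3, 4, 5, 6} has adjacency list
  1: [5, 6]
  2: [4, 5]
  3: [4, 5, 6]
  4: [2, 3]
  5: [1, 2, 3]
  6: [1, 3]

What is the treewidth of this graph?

A width-2 tree decomposition is:
Bags: B1 = {2, 3, 4}  B2 = {2, 3, 5}  B3 = {3, 5, 6}  B4 = {1, 5, 6}
Tree: B1–B2, B2–B3, B3–B4
The largest bag has 3 vertices, giving width 2; this decomposition certifies tw(G) ≤ 2. Since 4–2–5–3–4 is a cycle in G, G is not acyclic. Forests are exactly the graphs of treewidth ≤ 1, so tw(G) ≥ 2. Combining the bounds, tw(G) = 2.

2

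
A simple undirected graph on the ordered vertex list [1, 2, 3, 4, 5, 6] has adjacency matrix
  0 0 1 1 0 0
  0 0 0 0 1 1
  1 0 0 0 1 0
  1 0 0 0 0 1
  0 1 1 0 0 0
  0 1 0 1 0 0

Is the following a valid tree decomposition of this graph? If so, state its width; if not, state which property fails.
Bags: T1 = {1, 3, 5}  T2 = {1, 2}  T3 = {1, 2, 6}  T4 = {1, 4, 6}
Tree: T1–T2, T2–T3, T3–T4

A tree decomposition must satisfy three properties: every vertex lies in some bag; for every edge, both endpoints lie together in some bag; and for every vertex, the bags containing it form a connected subtree. Here edge (5,2) lies in no bag, so the decomposition is invalid.

No — edge (5,2) lies in no bag.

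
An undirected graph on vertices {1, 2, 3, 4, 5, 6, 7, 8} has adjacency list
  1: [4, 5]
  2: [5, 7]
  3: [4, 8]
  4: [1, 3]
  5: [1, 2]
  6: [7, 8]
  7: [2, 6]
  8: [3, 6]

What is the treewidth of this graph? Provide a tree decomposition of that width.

Treewidth 2.
One optimal decomposition is:
Bags: B1 = {2, 5, 7}  B2 = {5, 6, 7}  B3 = {5, 6, 8}  B4 = {3, 5, 8}  B5 = {3, 4, 5}  B6 = {1, 4, 5}
Tree: B1–B2, B2–B3, B3–B4, B4–B5, B5–B6

Each bag holds 3 vertices, so the decomposition has width 2, which upper-bounds the treewidth. The edges 5–2–7–6–8–3–4–1–5 form a cycle, so G is not a tree and its treewidth is at least 2. Hence tw(G) = 2 exactly.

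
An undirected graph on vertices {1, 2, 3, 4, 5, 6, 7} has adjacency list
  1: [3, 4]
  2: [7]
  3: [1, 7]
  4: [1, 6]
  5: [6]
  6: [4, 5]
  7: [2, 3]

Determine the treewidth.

1

A width-1 tree decomposition is:
Bags: B1 = {5, 6}  B2 = {4, 6}  B3 = {1, 4}  B4 = {1, 3}  B5 = {3, 7}  B6 = {2, 7}
Tree: B1–B2, B2–B3, B3–B4, B4–B5, B5–B6
Every bag has size at most 2, so the width is 2 − 1 = 1 and tw(G) ≤ 1. G has an edge, so its treewidth is at least 1. Hence tw(G) = 1 exactly.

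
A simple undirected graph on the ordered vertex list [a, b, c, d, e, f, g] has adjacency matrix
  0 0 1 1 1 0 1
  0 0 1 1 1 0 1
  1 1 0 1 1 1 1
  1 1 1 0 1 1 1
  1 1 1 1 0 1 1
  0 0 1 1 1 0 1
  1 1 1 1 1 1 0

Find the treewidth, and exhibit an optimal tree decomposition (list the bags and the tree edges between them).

Every bag has size at most 5, so the width is 5 − 1 = 4 and tw(G) ≤ 4. For the lower bound, the 5 vertices {a, c, d, e, g} are pairwise adjacent, and any tree decomposition puts a clique entirely inside one bag — forcing width ≥ 4. Therefore the treewidth is 4.

Treewidth 4.
One optimal decomposition is:
Bags: B1 = {c, d, e, f, g}  B2 = {a, c, d, e, g}  B3 = {b, c, d, e, g}
Tree: B1–B2, B1–B3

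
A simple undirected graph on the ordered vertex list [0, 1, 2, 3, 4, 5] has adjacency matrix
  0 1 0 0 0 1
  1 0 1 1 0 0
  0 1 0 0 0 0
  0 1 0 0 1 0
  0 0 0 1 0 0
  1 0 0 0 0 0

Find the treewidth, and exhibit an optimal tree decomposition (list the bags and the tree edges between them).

Treewidth 1.
One optimal decomposition is:
Bags: B1 = {0, 1}  B2 = {1, 3}  B3 = {1, 2}  B4 = {3, 4}  B5 = {0, 5}
Tree: B1–B2, B1–B3, B2–B4, B1–B5

Every bag has size at most 2, so the width is 2 − 1 = 1 and tw(G) ≤ 1. Since G has at least one edge (e.g. 1–0), it is not an edgeless graph, so tw(G) ≥ 1. Hence tw(G) = 1 exactly.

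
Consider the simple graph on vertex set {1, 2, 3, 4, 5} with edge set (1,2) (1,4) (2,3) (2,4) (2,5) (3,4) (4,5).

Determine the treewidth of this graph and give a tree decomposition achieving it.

Treewidth 2.
One such decomposition:
Bags: B1 = {2, 4, 5}  B2 = {1, 2, 4}  B3 = {2, 3, 4}
Tree: B1–B2, B1–B3

Every bag has size at most 3, so the width is 3 − 1 = 2 and tw(G) ≤ 2. For the lower bound, the 3 vertices {1, 2, 4} are pairwise adjacent, and any tree decomposition puts a clique entirely inside one bag — forcing width ≥ 2. The upper and lower bounds meet at 2, so that is the treewidth.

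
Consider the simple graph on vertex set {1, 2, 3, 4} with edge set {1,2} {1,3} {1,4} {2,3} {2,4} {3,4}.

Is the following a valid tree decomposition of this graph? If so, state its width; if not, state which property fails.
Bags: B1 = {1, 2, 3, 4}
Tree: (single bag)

Every vertex of G appears in some bag (union = {1, 2, 3, 4}); every edge is covered by a bag; and for each vertex v the set of bags containing v is connected in the bag tree. The decomposition is therefore valid. The largest bag has 4 vertices, so the width is 3.

Yes; width 3.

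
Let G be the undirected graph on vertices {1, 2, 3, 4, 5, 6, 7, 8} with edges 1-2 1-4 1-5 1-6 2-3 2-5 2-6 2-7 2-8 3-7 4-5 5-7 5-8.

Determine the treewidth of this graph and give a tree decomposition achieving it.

Every bag has size at most 3, so the width is 3 − 1 = 2 and tw(G) ≤ 2. Conversely, {2, 3, 7} is a clique of size 3, and the vertices of any clique must share a bag in every tree decomposition; so some bag has ≥ 3 vertices and tw(G) ≥ 2. Combining the bounds, tw(G) = 2.

Treewidth 2.
One optimal decomposition is:
Bags: B1 = {1, 2, 5}  B2 = {1, 4, 5}  B3 = {2, 5, 7}  B4 = {2, 5, 8}  B5 = {1, 2, 6}  B6 = {2, 3, 7}
Tree: B1–B2, B1–B3, B3–B4, B1–B5, B3–B6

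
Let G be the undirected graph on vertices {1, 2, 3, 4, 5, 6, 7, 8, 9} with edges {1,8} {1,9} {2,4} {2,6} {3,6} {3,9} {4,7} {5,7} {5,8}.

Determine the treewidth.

A width-2 tree decomposition is:
Bags: B1 = {5, 7, 8}  B2 = {4, 7, 8}  B3 = {2, 4, 8}  B4 = {2, 6, 8}  B5 = {3, 6, 8}  B6 = {3, 8, 9}  B7 = {1, 8, 9}
Tree: B1–B2, B2–B3, B3–B4, B4–B5, B5–B6, B6–B7
The largest bag has 3 vertices, giving width 2; this decomposition certifies tw(G) ≤ 2. The edges 8–5–7–4–2–6–3–9–1–8 form a cycle, so G is not a tree and its treewidth is at least 2. Hence tw(G) = 2 exactly.

2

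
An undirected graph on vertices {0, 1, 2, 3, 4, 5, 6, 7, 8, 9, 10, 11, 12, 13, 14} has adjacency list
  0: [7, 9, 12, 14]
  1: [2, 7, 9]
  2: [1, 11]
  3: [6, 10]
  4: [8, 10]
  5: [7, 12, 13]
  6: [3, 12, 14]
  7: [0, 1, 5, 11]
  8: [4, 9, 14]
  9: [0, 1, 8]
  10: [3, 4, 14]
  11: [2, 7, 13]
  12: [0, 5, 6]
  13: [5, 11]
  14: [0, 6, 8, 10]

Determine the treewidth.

3

A width-3 tree decomposition is:
Bags: B1 = {1, 2, 11, 13}  B2 = {1, 7, 11, 13}  B3 = {1, 5, 7, 13}  B4 = {1, 5, 7, 9}  B5 = {0, 5, 7, 9}  B6 = {0, 5, 9, 12}  B7 = {0, 8, 9, 12}  B8 = {0, 8, 12, 14}  B9 = {6, 8, 12, 14}  B10 = {4, 6, 8, 14}  B11 = {4, 6, 10, 14}  B12 = {3, 4, 6, 10}
Tree: B1–B2, B2–B3, B3–B4, B4–B5, B5–B6, B6–B7, B7–B8, B8–B9, B9–B10, B10–B11, B11–B12
Each bag holds 4 vertices, so the decomposition has width 3, which upper-bounds the treewidth. For the lower bound: the 4 vertex sets {2,11,13}, {1}, {7}, {0,5,9,12} are disjoint, each induces a connected subgraph, and every pair is joined by at least one edge of G. Contracting each set to a single vertex therefore yields K_{4} as a minor, and since treewidth is minor-monotone, tw(G) ≥ tw(K_{4}) = 3. The upper and lower bounds meet at 3, so that is the treewidth.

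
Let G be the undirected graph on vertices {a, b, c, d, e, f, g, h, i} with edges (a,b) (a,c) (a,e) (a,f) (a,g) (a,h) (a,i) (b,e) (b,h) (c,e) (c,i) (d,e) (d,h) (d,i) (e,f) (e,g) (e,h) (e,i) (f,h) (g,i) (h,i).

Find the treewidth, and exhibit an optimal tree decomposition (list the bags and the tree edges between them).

Treewidth 3.
One such decomposition:
Bags: B1 = {a, e, h, i}  B2 = {a, e, f, h}  B3 = {d, e, h, i}  B4 = {a, b, e, h}  B5 = {a, e, g, i}  B6 = {a, c, e, i}
Tree: B1–B2, B1–B3, B1–B4, B1–B5, B1–B6

Each bag holds 4 vertices, so the decomposition has width 3, which upper-bounds the treewidth. On the other hand G contains the 4-clique {d, e, h, i}. A clique must lie in a single bag of any decomposition, so no decomposition can have width below 3. Hence tw(G) = 3 exactly.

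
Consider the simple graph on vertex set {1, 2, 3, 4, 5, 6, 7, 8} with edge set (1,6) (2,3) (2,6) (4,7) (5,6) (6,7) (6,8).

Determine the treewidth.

1

A width-1 tree decomposition is:
Bags: B1 = {5, 6}  B2 = {6, 7}  B3 = {2, 6}  B4 = {6, 8}  B5 = {4, 7}  B6 = {1, 6}  B7 = {2, 3}
Tree: B1–B2, B2–B3, B3–B4, B2–B5, B1–B6, B3–B7
The largest bag has 2 vertices, giving width 1; this decomposition certifies tw(G) ≤ 1. G has an edge, so its treewidth is at least 1. Combining the bounds, tw(G) = 1.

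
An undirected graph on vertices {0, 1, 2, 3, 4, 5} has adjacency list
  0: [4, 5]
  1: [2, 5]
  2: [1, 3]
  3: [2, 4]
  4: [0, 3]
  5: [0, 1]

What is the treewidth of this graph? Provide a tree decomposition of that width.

Treewidth 2.
One optimal decomposition is:
Bags: B1 = {0, 1, 5}  B2 = {0, 1, 4}  B3 = {1, 3, 4}  B4 = {1, 2, 3}
Tree: B1–B2, B2–B3, B3–B4

The largest bag has 3 vertices, giving width 2; this decomposition certifies tw(G) ≤ 2. The edges 1–5–0–4–3–2–1 form a cycle, so G is not a tree and its treewidth is at least 2. Combining the bounds, tw(G) = 2.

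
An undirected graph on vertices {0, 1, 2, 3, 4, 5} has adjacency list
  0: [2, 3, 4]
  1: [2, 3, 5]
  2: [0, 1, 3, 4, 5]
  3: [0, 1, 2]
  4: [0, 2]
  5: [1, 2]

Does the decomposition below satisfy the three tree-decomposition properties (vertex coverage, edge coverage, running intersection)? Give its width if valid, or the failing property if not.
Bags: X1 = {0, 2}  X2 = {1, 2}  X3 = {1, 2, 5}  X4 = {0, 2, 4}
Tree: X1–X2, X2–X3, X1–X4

A tree decomposition must satisfy three properties: every vertex lies in some bag; for every edge, both endpoints lie together in some bag; and for every vertex, the bags containing it form a connected subtree. Here vertex 3 appears in no bag, so the decomposition is invalid.

No — vertex 3 appears in no bag.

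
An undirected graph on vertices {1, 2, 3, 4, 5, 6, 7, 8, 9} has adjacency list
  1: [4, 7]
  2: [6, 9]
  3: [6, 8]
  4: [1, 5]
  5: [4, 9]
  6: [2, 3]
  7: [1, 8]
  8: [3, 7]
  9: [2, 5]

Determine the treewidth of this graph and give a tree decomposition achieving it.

Every bag has size at most 3, so the width is 3 − 1 = 2 and tw(G) ≤ 2. The edges 4–5–9–2–6–3–8–7–1–4 form a cycle, so G is not a tree and its treewidth is at least 2. Hence tw(G) = 2 exactly.

Treewidth 2.
One optimal decomposition is:
Bags: B1 = {4, 5, 9}  B2 = {2, 4, 9}  B3 = {2, 4, 6}  B4 = {3, 4, 6}  B5 = {3, 4, 8}  B6 = {4, 7, 8}  B7 = {1, 4, 7}
Tree: B1–B2, B2–B3, B3–B4, B4–B5, B5–B6, B6–B7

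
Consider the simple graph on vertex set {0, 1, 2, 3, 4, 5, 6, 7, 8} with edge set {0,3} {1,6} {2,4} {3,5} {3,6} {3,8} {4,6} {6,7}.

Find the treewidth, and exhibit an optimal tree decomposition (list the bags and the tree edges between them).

Each bag holds 2 vertices, so the decomposition has width 1, which upper-bounds the treewidth. Any graph with an edge has treewidth ≥ 1, and G has the edge 1–6. The upper and lower bounds meet at 1, so that is the treewidth.

Treewidth 1.
One optimal decomposition is:
Bags: B1 = {1, 6}  B2 = {4, 6}  B3 = {2, 4}  B4 = {3, 6}  B5 = {0, 3}  B6 = {3, 5}  B7 = {3, 8}  B8 = {6, 7}
Tree: B1–B2, B2–B3, B2–B4, B4–B5, B4–B6, B6–B7, B2–B8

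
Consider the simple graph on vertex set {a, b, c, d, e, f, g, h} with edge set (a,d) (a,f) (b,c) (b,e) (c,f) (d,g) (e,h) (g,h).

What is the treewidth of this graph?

A width-2 tree decomposition is:
Bags: B1 = {b, c, f}  B2 = {a, b, f}  B3 = {a, b, d}  B4 = {b, d, g}  B5 = {b, g, h}  B6 = {b, e, h}
Tree: B1–B2, B2–B3, B3–B4, B4–B5, B5–B6
Every bag has size at most 3, so the width is 3 − 1 = 2 and tw(G) ≤ 2. For the lower bound, G contains the cycle b–c–f–a–d–g–h–e–b, so G is not a forest; only forests have treewidth ≤ 1, hence tw(G) ≥ 2. Hence tw(G) = 2 exactly.

2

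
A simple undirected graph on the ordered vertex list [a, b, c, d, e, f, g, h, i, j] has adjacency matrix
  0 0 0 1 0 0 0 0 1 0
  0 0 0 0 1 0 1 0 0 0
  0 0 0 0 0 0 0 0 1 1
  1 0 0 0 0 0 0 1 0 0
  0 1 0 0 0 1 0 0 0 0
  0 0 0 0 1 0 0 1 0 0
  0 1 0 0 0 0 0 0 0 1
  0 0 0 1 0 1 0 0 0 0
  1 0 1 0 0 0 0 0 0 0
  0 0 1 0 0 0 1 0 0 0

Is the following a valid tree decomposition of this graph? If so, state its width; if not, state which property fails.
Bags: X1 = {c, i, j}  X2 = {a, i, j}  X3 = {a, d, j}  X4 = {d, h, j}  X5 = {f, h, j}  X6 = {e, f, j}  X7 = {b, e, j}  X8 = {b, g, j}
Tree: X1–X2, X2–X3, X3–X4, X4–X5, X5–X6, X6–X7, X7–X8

Yes; width 2.

Vertex coverage: the bags together contain {a, b, c, d, e, f, g, h, i, j}, the full vertex set. Edge coverage: each edge of G has both endpoints in at least one bag. Running intersection: for every vertex, the bags containing it form a connected subtree. All three properties hold, so this is a valid tree decomposition of width max|bag| − 1 = 2, and hence tw(G) ≤ 2.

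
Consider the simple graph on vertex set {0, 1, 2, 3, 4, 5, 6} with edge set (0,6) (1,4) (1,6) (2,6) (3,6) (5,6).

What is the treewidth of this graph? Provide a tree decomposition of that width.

The largest bag has 2 vertices, giving width 1; this decomposition certifies tw(G) ≤ 1. Since G has at least one edge (e.g. 0–6), it is not an edgeless graph, so tw(G) ≥ 1. Therefore the treewidth is 1.

Treewidth 1.
Bags: B1 = {0, 6}  B2 = {1, 6}  B3 = {5, 6}  B4 = {3, 6}  B5 = {2, 6}  B6 = {1, 4}
Tree: B1–B2, B2–B3, B2–B4, B1–B5, B2–B6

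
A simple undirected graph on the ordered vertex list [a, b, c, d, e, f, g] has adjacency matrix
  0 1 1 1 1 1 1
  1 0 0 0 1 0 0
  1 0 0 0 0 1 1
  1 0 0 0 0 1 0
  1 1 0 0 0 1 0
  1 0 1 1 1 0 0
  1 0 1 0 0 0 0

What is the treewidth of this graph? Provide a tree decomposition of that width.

Each bag holds 3 vertices, so the decomposition has width 2, which upper-bounds the treewidth. On the other hand G contains the 3-clique {a, c, g}. A clique must lie in a single bag of any decomposition, so no decomposition can have width below 2. Hence tw(G) = 2 exactly.

Treewidth 2.
Bags: B1 = {a, c, g}  B2 = {a, c, f}  B3 = {a, e, f}  B4 = {a, d, f}  B5 = {a, b, e}
Tree: B1–B2, B2–B3, B2–B4, B3–B5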